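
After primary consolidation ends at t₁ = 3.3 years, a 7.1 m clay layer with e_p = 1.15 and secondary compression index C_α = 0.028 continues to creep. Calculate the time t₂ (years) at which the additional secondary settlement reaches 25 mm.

S_s = C_α·H/(1+e_p)·log₁₀(t₂/t₁) ⇒ log₁₀(t₂/t₁) = S_s·(1+e_p)/(C_α·H).
log₁₀(t₂/t₁) = 0.025 × (1+1.15) / (0.028×7.1) = 0.2704
t₂ = t₁ × 10^0.2704 = 3.3 × 1.864 = 6.15 years

t₂ ≈ 6.15 years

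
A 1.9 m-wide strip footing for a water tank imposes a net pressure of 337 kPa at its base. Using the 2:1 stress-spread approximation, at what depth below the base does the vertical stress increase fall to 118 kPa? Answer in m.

2:1 spreading — at depth z the loaded area has grown by z in each plan dimension:
qB/(B+z) = Δσ_z ⇒ z = qB/Δσ_z − B = 337×1.9/118 − 1.9 = 3.526 m

z ≈ 3.53 m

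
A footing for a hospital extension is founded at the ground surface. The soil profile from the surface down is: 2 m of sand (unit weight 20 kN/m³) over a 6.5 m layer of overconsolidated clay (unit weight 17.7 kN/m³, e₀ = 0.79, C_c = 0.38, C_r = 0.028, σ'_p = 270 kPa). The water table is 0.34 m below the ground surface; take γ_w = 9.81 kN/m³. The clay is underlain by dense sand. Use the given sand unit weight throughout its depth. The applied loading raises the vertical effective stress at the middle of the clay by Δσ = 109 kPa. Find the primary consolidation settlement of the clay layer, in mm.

Mid-depth of clay below the ground surface: z = 2 + 6.5/2 = 5.25 m.
Total vertical stress at mid-clay: σ_v = 20×2 + 17.7×3.25 = 97.525 kPa.
Pore pressure: u = 9.81×(5.25 − 0.34) = 48.167 kPa.
Initial effective stress: σ'_0 = σ_v − u = 97.525 − 48.167 = 49.358 kPa.
Final effective stress: σ'_f = 49.358 + 109 = 158.36 kPa.
σ'_f = 158.36 ≤ σ'_p = 270 kPa, so the clay remains overconsolidated and only the recompression index applies:
S_c = C_r·H/(1+e₀)·log₁₀(σ'_f/σ'_0) = 0.028×6.5/1.79×log₁₀(158.36/49.358)
    = 0.10168 × 0.50629 = 0.05148 m

S_c ≈ 51.5 mm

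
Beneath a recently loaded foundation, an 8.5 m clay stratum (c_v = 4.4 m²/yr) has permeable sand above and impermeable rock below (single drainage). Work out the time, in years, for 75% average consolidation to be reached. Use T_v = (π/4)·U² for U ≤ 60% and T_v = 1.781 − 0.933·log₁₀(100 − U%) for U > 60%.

Drainage path length: H_d = H = 8.5 m (single drainage).
U > 60%: T_v = 1.781 − 0.933·log₁₀(100 − 75) = 0.47672.
t = T_v·H_d²/c_v = 0.47672×8.5²/4.4 = 7.828 years.

t ≈ 7.83 years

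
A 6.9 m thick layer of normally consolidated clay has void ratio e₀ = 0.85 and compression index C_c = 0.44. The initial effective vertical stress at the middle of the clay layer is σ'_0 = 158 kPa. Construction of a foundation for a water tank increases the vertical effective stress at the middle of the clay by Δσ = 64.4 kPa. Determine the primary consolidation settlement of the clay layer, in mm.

S_c ≈ 244 mm

Final effective stress: σ'_f = σ'_0 + Δσ = 158 + 64.4 = 222.4 kPa.
Normally consolidated clay, so the full stress increment lies on the virgin compression line:
S_c = C_c·H/(1+e₀)·log₁₀(σ'_f/σ'_0) = 0.44×6.9/(1+0.85)×log₁₀(222.4/158)
    = 1.6411 × 0.14848 = 0.2437 m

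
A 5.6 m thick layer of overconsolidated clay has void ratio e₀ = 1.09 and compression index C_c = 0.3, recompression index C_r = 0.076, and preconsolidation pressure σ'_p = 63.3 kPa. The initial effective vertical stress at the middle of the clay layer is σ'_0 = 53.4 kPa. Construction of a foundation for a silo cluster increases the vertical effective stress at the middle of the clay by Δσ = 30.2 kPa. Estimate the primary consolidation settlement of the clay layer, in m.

Final effective stress: σ'_f = 53.4 + 30.2 = 83.6 kPa.
σ'_f = 83.6 > σ'_p = 63.3 kPa, so the stress path crosses the preconsolidation pressure — recompression up to σ'_p, then virgin compression beyond:
S_c = H/(1+e₀)·[C_r·log₁₀(σ'_p/σ'_0) + C_c·log₁₀(σ'_f/σ'_p)]
    = 5.6/2.09 × [0.076×log₁₀(63.3/53.4) + 0.3×log₁₀(83.6/63.3)]
    = 2.6794 × [0.0056135 + 0.036241] = 0.1121 m

S_c ≈ 0.112 m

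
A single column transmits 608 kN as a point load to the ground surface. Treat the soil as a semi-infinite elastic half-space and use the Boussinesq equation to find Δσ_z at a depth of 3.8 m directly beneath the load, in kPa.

Δσ_z ≈ 20.1 kPa

Boussinesq vertical stress below a point load on an elastic half-space:
Δσ_z = 3P/(2πz²) · [1 + (r/z)²]^(−5/2)
r/z = 0/3.8 = 0; [1+(r/z)²]^(−5/2) = 1.
Δσ_z = 3×608/(2π×3.8²) × 1 = 20.104 × 1 = 20.1 kPa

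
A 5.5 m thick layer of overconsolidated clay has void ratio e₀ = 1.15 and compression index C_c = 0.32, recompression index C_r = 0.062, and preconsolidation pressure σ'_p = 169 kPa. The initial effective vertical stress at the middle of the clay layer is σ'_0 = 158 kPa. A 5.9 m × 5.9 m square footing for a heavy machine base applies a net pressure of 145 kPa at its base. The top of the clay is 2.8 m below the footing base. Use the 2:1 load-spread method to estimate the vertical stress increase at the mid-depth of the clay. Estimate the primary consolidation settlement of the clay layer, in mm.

Mid-depth of clay below the footing base: z = 2.8 + 5.5/2 = 5.55 m.
Stress increase at mid-clay by the 2:1 spreading method:
Δσ = qBL/((B+z)(L+z)) = 145×5.9×5.9/((5.9+5.55)(5.9+5.55)) = 38.5 kPa
Final effective stress: σ'_f = 158 + 38.5 = 196.5 kPa.
σ'_f = 196.5 > σ'_p = 169 kPa, so the stress path crosses the preconsolidation pressure — recompression up to σ'_p, then virgin compression beyond:
S_c = H/(1+e₀)·[C_r·log₁₀(σ'_p/σ'_0) + C_c·log₁₀(σ'_f/σ'_p)]
    = 5.5/2.15 × [0.062×log₁₀(169/158) + 0.32×log₁₀(196.5/169)]
    = 2.5581 × [0.0018122 + 0.020952] = 0.05823 m

S_c ≈ 58.2 mm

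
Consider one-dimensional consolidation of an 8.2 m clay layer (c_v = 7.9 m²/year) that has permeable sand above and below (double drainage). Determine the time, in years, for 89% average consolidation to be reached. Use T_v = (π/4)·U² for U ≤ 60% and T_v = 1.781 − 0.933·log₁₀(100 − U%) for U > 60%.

t ≈ 1.72 years

Drainage path length: H_d = H/2 = 4.1 m (double drainage).
U > 60%: T_v = 1.781 − 0.933·log₁₀(100 − 89) = 0.80938.
t = T_v·H_d²/c_v = 0.80938×4.1²/7.9 = 1.722 years.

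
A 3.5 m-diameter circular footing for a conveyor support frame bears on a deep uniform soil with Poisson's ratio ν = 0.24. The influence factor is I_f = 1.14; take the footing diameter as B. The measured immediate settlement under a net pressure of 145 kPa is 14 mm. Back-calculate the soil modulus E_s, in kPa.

S_e = q·B·(1−ν²)/E_s · I_f  ⇒  E_s = q·B·(1−ν²)·I_f / S_e.
E_s = 145 × 3.5 × 0.9424 × 1.14 / 0.014 = 38940 kPa

E_s ≈ 38900 kPa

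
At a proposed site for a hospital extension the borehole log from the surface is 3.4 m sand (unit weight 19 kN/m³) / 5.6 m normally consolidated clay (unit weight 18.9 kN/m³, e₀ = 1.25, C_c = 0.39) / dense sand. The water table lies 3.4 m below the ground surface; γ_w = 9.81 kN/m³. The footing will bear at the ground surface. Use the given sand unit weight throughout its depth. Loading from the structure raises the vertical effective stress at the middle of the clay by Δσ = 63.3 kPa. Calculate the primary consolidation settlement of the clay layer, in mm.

S_c ≈ 224 mm

Mid-depth of clay below the ground surface: z = 3.4 + 5.6/2 = 6.2 m.
Total vertical stress at mid-clay: σ_v = 19×3.4 + 18.9×2.8 = 117.52 kPa.
Pore pressure: u = 9.81×(6.2 − 3.4) = 27.468 kPa.
Initial effective stress: σ'_0 = σ_v − u = 117.52 − 27.468 = 90.052 kPa.
Final effective stress: σ'_f = σ'_0 + Δσ = 90.052 + 63.3 = 153.35 kPa.
Normally consolidated clay, so the full stress increment lies on the virgin compression line:
S_c = C_c·H/(1+e₀)·log₁₀(σ'_f/σ'_0) = 0.39×5.6/(1+1.25)×log₁₀(153.35/90.052)
    = 0.97067 × 0.23119 = 0.2244 m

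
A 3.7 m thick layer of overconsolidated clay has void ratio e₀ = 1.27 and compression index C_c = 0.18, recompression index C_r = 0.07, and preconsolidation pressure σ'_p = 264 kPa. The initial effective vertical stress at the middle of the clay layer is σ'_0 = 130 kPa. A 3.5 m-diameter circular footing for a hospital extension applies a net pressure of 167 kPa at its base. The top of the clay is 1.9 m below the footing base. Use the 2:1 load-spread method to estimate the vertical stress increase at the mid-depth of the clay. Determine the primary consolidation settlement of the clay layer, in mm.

Mid-depth of clay below the footing base: z = 1.9 + 3.7/2 = 3.75 m.
Stress increase at mid-clay by the 2:1 spreading method:
Δσ ≈ qD²/(D+z)² = 167×3.5²/(3.5+3.75)² = 38.92 kPa
Final effective stress: σ'_f = 130 + 38.92 = 168.92 kPa.
σ'_f = 168.92 ≤ σ'_p = 264 kPa, so the clay remains overconsolidated and only the recompression index applies:
S_c = C_r·H/(1+e₀)·log₁₀(σ'_f/σ'_0) = 0.07×3.7/2.27×log₁₀(168.92/130)
    = 0.1141 × 0.11374 = 0.01298 m

S_c ≈ 13 mm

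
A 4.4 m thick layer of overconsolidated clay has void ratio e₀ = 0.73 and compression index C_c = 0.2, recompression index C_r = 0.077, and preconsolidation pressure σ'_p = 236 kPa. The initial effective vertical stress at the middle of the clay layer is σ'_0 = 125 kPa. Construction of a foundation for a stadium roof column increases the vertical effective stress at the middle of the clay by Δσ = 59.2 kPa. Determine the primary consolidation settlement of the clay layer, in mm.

Final effective stress: σ'_f = 125 + 59.2 = 184.2 kPa.
σ'_f = 184.2 ≤ σ'_p = 236 kPa, so the clay remains overconsolidated and only the recompression index applies:
S_c = C_r·H/(1+e₀)·log₁₀(σ'_f/σ'_0) = 0.077×4.4/1.73×log₁₀(184.2/125)
    = 0.19584 × 0.16838 = 0.03298 m

S_c ≈ 33 mm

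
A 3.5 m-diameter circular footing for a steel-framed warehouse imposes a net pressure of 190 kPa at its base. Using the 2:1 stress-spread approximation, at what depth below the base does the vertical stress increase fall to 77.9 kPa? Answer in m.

z ≈ 1.97 m

2:1 spreading — at depth z the loaded area has grown by z in each plan dimension:
qD²/(D+z)² = Δσ_z ⇒ z = D(√(q/Δσ_z) − 1) = 3.5×(√(190/77.9) − 1) = 1.966 m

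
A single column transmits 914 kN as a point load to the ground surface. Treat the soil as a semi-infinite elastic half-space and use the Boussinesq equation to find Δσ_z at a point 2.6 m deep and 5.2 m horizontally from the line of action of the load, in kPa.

Boussinesq vertical stress below a point load on an elastic half-space:
Δσ_z = 3P/(2πz²) · [1 + (r/z)²]^(−5/2)
r/z = 5.2/2.6 = 2; [1+(r/z)²]^(−5/2) = 0.017889.
Δσ_z = 3×914/(2π×2.6²) × 0.017889 = 64.557 × 0.017889 = 1.155 kPa

Δσ_z ≈ 1.15 kPa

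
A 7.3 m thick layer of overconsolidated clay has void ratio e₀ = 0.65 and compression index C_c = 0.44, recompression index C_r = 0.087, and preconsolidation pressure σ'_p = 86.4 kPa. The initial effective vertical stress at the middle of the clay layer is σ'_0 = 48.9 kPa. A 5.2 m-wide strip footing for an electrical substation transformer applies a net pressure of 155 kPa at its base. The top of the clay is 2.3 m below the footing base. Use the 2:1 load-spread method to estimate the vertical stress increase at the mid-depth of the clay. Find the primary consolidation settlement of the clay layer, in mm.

S_c ≈ 381 mm

Mid-depth of clay below the footing base: z = 2.3 + 7.3/2 = 5.95 m.
Stress increase at mid-clay by the 2:1 spreading method:
Δσ = qB/(B+z) = 155×5.2/(5.2+5.95) = 72.287 kPa
Final effective stress: σ'_f = 48.9 + 72.287 = 121.19 kPa.
σ'_f = 121.19 > σ'_p = 86.4 kPa, so the stress path crosses the preconsolidation pressure — recompression up to σ'_p, then virgin compression beyond:
S_c = H/(1+e₀)·[C_r·log₁₀(σ'_p/σ'_0) + C_c·log₁₀(σ'_f/σ'_p)]
    = 7.3/1.65 × [0.087×log₁₀(86.4/48.9) + 0.44×log₁₀(121.19/86.4)]
    = 4.4242 × [0.021507 + 0.064659] = 0.3812 m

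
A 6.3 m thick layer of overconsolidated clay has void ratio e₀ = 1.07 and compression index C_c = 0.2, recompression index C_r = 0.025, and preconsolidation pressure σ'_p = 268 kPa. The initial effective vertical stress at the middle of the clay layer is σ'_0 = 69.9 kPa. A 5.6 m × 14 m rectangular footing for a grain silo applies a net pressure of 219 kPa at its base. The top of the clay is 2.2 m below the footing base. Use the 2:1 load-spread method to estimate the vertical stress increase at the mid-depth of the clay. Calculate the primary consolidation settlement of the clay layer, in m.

Mid-depth of clay below the footing base: z = 2.2 + 6.3/2 = 5.35 m.
Stress increase at mid-clay by the 2:1 spreading method:
Δσ = qBL/((B+z)(L+z)) = 219×5.6×14/((5.6+5.35)(14+5.35)) = 81.034 kPa
Final effective stress: σ'_f = 69.9 + 81.034 = 150.93 kPa.
σ'_f = 150.93 ≤ σ'_p = 268 kPa, so the clay remains overconsolidated and only the recompression index applies:
S_c = C_r·H/(1+e₀)·log₁₀(σ'_f/σ'_0) = 0.025×6.3/2.07×log₁₀(150.93/69.9)
    = 0.076088 × 0.3343 = 0.02544 m

S_c ≈ 0.0254 m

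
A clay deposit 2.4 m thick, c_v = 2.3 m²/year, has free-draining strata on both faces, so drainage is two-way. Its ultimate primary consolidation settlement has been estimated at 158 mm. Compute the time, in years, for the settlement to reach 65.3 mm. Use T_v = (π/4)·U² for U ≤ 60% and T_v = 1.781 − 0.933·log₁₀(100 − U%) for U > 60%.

t ≈ 0.084 years

Drainage path length: H_d = H/2 = 1.2 m (double drainage).
U = S(t)/S_ult = 65.3/158 = 0.4133.
U ≤ 60%: T_v = (π/4)·U² = (π/4)×0.41329² = 0.13415.
t = T_v·H_d²/c_v = 0.13415×1.2²/2.3 = 0.08399 years.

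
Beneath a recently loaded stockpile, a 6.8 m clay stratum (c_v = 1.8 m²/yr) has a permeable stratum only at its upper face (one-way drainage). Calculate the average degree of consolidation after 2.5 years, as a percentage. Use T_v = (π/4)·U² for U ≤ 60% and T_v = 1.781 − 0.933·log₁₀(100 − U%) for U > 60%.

U ≈ 35.2 %

Drainage path length: H_d = H = 6.8 m (single drainage).
T_v = c_v·t/H_d² = 1.8×2.5/6.8² = 0.097318.
T_v = 0.097318 corresponds to the U ≤ 60% branch:
U = √(4T_v/π) = 0.352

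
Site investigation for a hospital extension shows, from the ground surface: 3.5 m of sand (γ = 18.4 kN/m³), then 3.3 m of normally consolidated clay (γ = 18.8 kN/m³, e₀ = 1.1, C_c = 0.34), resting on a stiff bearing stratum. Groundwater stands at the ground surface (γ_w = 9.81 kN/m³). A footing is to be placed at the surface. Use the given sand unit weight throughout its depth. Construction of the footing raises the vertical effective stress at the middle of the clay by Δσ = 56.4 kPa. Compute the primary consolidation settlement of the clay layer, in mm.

S_c ≈ 189 mm

Mid-depth of clay below the ground surface: z = 3.5 + 3.3/2 = 5.15 m.
Total vertical stress at mid-clay: σ_v = 18.4×3.5 + 18.8×1.65 = 95.42 kPa.
Pore pressure: u = 9.81×(5.15 − 0) = 50.522 kPa.
Initial effective stress: σ'_0 = σ_v − u = 95.42 − 50.522 = 44.898 kPa.
Final effective stress: σ'_f = σ'_0 + Δσ = 44.898 + 56.4 = 101.3 kPa.
Normally consolidated clay, so the full stress increment lies on the virgin compression line:
S_c = C_c·H/(1+e₀)·log₁₀(σ'_f/σ'_0) = 0.34×3.3/(1+1.1)×log₁₀(101.3/44.898)
    = 0.53429 × 0.35338 = 0.1888 m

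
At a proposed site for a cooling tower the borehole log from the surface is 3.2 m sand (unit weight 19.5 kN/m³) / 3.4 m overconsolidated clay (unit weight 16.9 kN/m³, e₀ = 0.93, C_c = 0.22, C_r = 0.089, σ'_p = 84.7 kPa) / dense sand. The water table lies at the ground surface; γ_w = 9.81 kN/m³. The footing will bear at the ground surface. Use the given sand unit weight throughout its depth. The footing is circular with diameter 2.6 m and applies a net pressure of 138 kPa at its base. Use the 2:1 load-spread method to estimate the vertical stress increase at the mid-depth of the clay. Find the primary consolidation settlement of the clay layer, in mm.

S_c ≈ 22.2 mm

Mid-depth of clay below the ground surface: z = 3.2 + 3.4/2 = 4.9 m.
Total vertical stress at mid-clay: σ_v = 19.5×3.2 + 16.9×1.7 = 91.13 kPa.
Pore pressure: u = 9.81×(4.9 − 0) = 48.069 kPa.
Initial effective stress: σ'_0 = σ_v − u = 91.13 − 48.069 = 43.061 kPa.
Stress increase at mid-clay by the 2:1 spreading method:
Δσ ≈ qD²/(D+z)² = 138×2.6²/(2.6+4.9)² = 16.585 kPa
Final effective stress: σ'_f = 43.061 + 16.585 = 59.646 kPa.
σ'_f = 59.646 ≤ σ'_p = 84.7 kPa, so the clay remains overconsolidated and only the recompression index applies:
S_c = C_r·H/(1+e₀)·log₁₀(σ'_f/σ'_0) = 0.089×3.4/1.93×log₁₀(59.646/43.061)
    = 0.15679 × 0.1415 = 0.02219 m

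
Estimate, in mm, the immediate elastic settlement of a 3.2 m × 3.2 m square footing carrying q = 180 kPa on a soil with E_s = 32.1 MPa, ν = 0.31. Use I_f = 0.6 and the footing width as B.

S_e ≈ 9.73 mm

Immediate (elastic) settlement: S_e = q·B·(1−ν²)/E_s · I_f.
E_s = 32.1 MPa = 32100 kPa.
S_e = 180 × 3.2 × (1 − 0.31²) / 32100 × 0.6
    = 180 × 3.2 × 0.9039 / 32100 × 0.6
    = 0.009732 m = 9.732 mm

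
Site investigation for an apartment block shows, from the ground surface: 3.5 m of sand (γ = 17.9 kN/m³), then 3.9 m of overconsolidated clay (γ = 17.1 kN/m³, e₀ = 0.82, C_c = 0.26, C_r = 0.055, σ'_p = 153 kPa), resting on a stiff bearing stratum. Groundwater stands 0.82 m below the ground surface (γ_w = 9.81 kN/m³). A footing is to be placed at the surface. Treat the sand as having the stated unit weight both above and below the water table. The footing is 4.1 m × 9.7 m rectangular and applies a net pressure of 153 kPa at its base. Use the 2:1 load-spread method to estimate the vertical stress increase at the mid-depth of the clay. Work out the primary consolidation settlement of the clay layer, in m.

S_c ≈ 0.031 m

Mid-depth of clay below the ground surface: z = 3.5 + 3.9/2 = 5.45 m.
Total vertical stress at mid-clay: σ_v = 17.9×3.5 + 17.1×1.95 = 95.995 kPa.
Pore pressure: u = 9.81×(5.45 − 0.82) = 45.42 kPa.
Initial effective stress: σ'_0 = σ_v − u = 95.995 − 45.42 = 50.575 kPa.
Stress increase at mid-clay by the 2:1 spreading method:
Δσ = qBL/((B+z)(L+z)) = 153×4.1×9.7/((4.1+5.45)(9.7+5.45)) = 42.056 kPa
Final effective stress: σ'_f = 50.575 + 42.056 = 92.631 kPa.
σ'_f = 92.631 ≤ σ'_p = 153 kPa, so the clay remains overconsolidated and only the recompression index applies:
S_c = C_r·H/(1+e₀)·log₁₀(σ'_f/σ'_0) = 0.055×3.9/1.82×log₁₀(92.631/50.575)
    = 0.11786 × 0.26282 = 0.03098 m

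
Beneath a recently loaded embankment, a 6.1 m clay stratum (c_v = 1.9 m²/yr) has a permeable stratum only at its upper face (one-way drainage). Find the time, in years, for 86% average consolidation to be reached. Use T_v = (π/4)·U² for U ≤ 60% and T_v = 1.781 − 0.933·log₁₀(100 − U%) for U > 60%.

Drainage path length: H_d = H = 6.1 m (single drainage).
U > 60%: T_v = 1.781 − 0.933·log₁₀(100 − 86) = 0.71166.
t = T_v·H_d²/c_v = 0.71166×6.1²/1.9 = 13.94 years.

t ≈ 13.9 years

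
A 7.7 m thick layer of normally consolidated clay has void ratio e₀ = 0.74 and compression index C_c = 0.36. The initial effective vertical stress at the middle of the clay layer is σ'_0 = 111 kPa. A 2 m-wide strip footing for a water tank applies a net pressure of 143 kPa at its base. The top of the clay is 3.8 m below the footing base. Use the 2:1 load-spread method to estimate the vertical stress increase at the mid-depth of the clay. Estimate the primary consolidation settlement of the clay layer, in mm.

S_c ≈ 164 mm

Mid-depth of clay below the footing base: z = 3.8 + 7.7/2 = 7.65 m.
Stress increase at mid-clay by the 2:1 spreading method:
Δσ = qB/(B+z) = 143×2/(2+7.65) = 29.637 kPa
Final effective stress: σ'_f = σ'_0 + Δσ = 111 + 29.637 = 140.64 kPa.
Normally consolidated clay, so the full stress increment lies on the virgin compression line:
S_c = C_c·H/(1+e₀)·log₁₀(σ'_f/σ'_0) = 0.36×7.7/(1+0.74)×log₁₀(140.64/111)
    = 1.5931 × 0.10279 = 0.1638 m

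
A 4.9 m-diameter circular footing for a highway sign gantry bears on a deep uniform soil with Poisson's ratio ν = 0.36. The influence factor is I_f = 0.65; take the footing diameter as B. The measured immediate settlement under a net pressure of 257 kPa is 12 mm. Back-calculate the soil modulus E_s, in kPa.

S_e = q·B·(1−ν²)/E_s · I_f  ⇒  E_s = q·B·(1−ν²)·I_f / S_e.
E_s = 257 × 4.9 × 0.8704 × 0.65 / 0.012 = 59370 kPa

E_s ≈ 59400 kPa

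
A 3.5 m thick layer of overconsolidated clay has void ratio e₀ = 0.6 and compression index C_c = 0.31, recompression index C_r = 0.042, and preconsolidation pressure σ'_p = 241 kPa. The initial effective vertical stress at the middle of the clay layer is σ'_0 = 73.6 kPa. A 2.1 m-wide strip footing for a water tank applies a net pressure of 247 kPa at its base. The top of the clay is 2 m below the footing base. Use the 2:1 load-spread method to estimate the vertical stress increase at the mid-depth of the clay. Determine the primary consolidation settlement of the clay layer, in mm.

S_c ≈ 31.5 mm

Mid-depth of clay below the footing base: z = 2 + 3.5/2 = 3.75 m.
Stress increase at mid-clay by the 2:1 spreading method:
Δσ = qB/(B+z) = 247×2.1/(2.1+3.75) = 88.667 kPa
Final effective stress: σ'_f = 73.6 + 88.667 = 162.27 kPa.
σ'_f = 162.27 ≤ σ'_p = 241 kPa, so the clay remains overconsolidated and only the recompression index applies:
S_c = C_r·H/(1+e₀)·log₁₀(σ'_f/σ'_0) = 0.042×3.5/1.6×log₁₀(162.27/73.6)
    = 0.091875 × 0.34336 = 0.03155 m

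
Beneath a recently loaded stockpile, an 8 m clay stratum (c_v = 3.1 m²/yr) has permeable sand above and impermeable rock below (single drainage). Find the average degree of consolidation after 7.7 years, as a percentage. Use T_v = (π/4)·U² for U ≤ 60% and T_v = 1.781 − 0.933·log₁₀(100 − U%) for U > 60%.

Drainage path length: H_d = H = 8 m (single drainage).
T_v = c_v·t/H_d² = 3.1×7.7/8² = 0.37297.
T_v = 0.37297 corresponds to the U > 60% branch:
U = 1 − 10^((1.781 − T_v)/0.933)/100 = 0.677

U ≈ 67.7 %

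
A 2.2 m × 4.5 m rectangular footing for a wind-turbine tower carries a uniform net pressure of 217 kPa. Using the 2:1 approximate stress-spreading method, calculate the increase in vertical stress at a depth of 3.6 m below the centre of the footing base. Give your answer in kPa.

Δσ_z ≈ 45.7 kPa

By the 2:1 method the load spreads at 1 horizontal : 2 vertical, so at depth z the loaded area has grown by z in each plan dimension:
Δσ = qBL/((B+z)(L+z)) = 217×2.2×4.5/((2.2+3.6)(4.5+3.6)) = 45.728 kPa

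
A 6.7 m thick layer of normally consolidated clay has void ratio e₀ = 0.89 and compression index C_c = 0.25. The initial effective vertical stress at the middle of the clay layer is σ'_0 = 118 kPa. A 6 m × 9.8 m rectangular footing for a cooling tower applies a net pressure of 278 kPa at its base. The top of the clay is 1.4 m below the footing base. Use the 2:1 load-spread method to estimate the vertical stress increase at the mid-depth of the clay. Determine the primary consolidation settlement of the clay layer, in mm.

Mid-depth of clay below the footing base: z = 1.4 + 6.7/2 = 4.75 m.
Stress increase at mid-clay by the 2:1 spreading method:
Δσ = qBL/((B+z)(L+z)) = 278×6×9.8/((6+4.75)(9.8+4.75)) = 104.51 kPa
Final effective stress: σ'_f = σ'_0 + Δσ = 118 + 104.51 = 222.51 kPa.
Normally consolidated clay, so the full stress increment lies on the virgin compression line:
S_c = C_c·H/(1+e₀)·log₁₀(σ'_f/σ'_0) = 0.25×6.7/(1+0.89)×log₁₀(222.51/118)
    = 0.88624 × 0.27547 = 0.2441 m

S_c ≈ 244 mm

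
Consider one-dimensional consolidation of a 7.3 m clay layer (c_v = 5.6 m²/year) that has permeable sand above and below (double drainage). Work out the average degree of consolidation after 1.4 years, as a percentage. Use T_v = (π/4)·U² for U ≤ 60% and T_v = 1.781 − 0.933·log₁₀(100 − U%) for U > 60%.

Drainage path length: H_d = H/2 = 3.65 m (double drainage).
T_v = c_v·t/H_d² = 5.6×1.4/3.65² = 0.58848.
T_v = 0.58848 corresponds to the U > 60% branch:
U = 1 − 10^((1.781 − T_v)/0.933)/100 = 0.8103

U ≈ 81 %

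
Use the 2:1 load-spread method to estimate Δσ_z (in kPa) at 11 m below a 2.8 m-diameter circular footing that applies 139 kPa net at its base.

By the 2:1 method the load spreads at 1 horizontal : 2 vertical, so at depth z the loaded area has grown by z in each plan dimension:
Δσ ≈ qD²/(D+z)² = 139×2.8²/(2.8+11)² = 5.7223 kPa

Δσ_z ≈ 5.72 kPa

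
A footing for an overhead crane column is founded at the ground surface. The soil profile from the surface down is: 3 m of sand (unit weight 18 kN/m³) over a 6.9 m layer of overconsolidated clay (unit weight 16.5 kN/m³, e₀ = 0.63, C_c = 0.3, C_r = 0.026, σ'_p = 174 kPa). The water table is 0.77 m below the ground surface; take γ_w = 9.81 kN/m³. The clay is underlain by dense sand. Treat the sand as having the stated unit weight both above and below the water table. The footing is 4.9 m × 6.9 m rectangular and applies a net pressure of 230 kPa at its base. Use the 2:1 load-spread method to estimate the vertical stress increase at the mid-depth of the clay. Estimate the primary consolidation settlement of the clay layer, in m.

Mid-depth of clay below the ground surface: z = 3 + 6.9/2 = 6.45 m.
Total vertical stress at mid-clay: σ_v = 18×3 + 16.5×3.45 = 110.93 kPa.
Pore pressure: u = 9.81×(6.45 − 0.77) = 55.721 kPa.
Initial effective stress: σ'_0 = σ_v − u = 110.93 − 55.721 = 55.209 kPa.
Stress increase at mid-clay by the 2:1 spreading method:
Δσ = qBL/((B+z)(L+z)) = 230×4.9×6.9/((4.9+6.45)(6.9+6.45)) = 51.321 kPa
Final effective stress: σ'_f = 55.209 + 51.321 = 106.53 kPa.
σ'_f = 106.53 ≤ σ'_p = 174 kPa, so the clay remains overconsolidated and only the recompression index applies:
S_c = C_r·H/(1+e₀)·log₁₀(σ'_f/σ'_0) = 0.026×6.9/1.63×log₁₀(106.53/55.209)
    = 0.11006 × 0.28546 = 0.03142 m

S_c ≈ 0.0314 m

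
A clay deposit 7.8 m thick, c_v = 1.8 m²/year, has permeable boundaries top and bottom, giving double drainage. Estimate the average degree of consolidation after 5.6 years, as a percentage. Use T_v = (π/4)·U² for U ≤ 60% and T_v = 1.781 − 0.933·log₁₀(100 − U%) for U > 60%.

Drainage path length: H_d = H/2 = 3.9 m (double drainage).
T_v = c_v·t/H_d² = 1.8×5.6/3.9² = 0.66272.
T_v = 0.66272 corresponds to the U > 60% branch:
U = 1 − 10^((1.781 − T_v)/0.933)/100 = 0.842

U ≈ 84.2 %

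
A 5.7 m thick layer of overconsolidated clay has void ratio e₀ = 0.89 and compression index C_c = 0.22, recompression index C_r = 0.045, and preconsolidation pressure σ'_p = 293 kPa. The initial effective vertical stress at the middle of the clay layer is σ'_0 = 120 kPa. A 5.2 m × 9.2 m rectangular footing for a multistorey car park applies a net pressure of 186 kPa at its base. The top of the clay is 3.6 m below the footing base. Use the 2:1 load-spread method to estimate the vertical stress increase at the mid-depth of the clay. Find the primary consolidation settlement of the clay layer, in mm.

Mid-depth of clay below the footing base: z = 3.6 + 5.7/2 = 6.45 m.
Stress increase at mid-clay by the 2:1 spreading method:
Δσ = qBL/((B+z)(L+z)) = 186×5.2×9.2/((5.2+6.45)(9.2+6.45)) = 48.805 kPa
Final effective stress: σ'_f = 120 + 48.805 = 168.81 kPa.
σ'_f = 168.81 ≤ σ'_p = 293 kPa, so the clay remains overconsolidated and only the recompression index applies:
S_c = C_r·H/(1+e₀)·log₁₀(σ'_f/σ'_0) = 0.045×5.7/1.89×log₁₀(168.81/120)
    = 0.13572 × 0.14822 = 0.02012 m

S_c ≈ 20.1 mm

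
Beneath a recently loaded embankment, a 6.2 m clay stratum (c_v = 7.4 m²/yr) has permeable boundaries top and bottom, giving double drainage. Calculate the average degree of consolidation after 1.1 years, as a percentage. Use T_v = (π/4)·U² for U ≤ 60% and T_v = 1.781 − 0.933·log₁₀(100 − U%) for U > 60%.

U ≈ 90 %

Drainage path length: H_d = H/2 = 3.1 m (double drainage).
T_v = c_v·t/H_d² = 7.4×1.1/3.1² = 0.84703.
T_v = 0.84703 corresponds to the U > 60% branch:
U = 1 − 10^((1.781 − T_v)/0.933)/100 = 0.8998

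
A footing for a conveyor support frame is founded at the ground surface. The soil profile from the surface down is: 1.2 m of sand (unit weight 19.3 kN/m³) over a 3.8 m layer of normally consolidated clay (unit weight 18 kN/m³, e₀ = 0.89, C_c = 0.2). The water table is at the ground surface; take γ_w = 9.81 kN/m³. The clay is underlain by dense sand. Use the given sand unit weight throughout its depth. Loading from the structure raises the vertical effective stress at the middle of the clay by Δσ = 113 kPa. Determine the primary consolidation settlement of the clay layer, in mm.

S_c ≈ 288 mm

Mid-depth of clay below the ground surface: z = 1.2 + 3.8/2 = 3.1 m.
Total vertical stress at mid-clay: σ_v = 19.3×1.2 + 18×1.9 = 57.36 kPa.
Pore pressure: u = 9.81×(3.1 − 0) = 30.411 kPa.
Initial effective stress: σ'_0 = σ_v − u = 57.36 − 30.411 = 26.949 kPa.
Final effective stress: σ'_f = σ'_0 + Δσ = 26.949 + 113 = 139.95 kPa.
Normally consolidated clay, so the full stress increment lies on the virgin compression line:
S_c = C_c·H/(1+e₀)·log₁₀(σ'_f/σ'_0) = 0.2×3.8/(1+0.89)×log₁₀(139.95/26.949)
    = 0.40212 × 0.71543 = 0.2877 m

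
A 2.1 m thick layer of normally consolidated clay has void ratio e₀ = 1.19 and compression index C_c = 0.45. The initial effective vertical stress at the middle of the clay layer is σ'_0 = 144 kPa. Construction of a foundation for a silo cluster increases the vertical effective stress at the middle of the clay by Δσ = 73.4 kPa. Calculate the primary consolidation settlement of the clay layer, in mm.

Final effective stress: σ'_f = σ'_0 + Δσ = 144 + 73.4 = 217.4 kPa.
Normally consolidated clay, so the full stress increment lies on the virgin compression line:
S_c = C_c·H/(1+e₀)·log₁₀(σ'_f/σ'_0) = 0.45×2.1/(1+1.19)×log₁₀(217.4/144)
    = 0.43151 × 0.1789 = 0.0772 m

S_c ≈ 77.2 mm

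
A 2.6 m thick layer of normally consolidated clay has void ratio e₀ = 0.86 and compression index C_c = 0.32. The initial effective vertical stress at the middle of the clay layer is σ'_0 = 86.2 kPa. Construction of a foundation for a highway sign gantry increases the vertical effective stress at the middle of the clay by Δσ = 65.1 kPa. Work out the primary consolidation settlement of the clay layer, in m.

S_c ≈ 0.109 m

Final effective stress: σ'_f = σ'_0 + Δσ = 86.2 + 65.1 = 151.3 kPa.
Normally consolidated clay, so the full stress increment lies on the virgin compression line:
S_c = C_c·H/(1+e₀)·log₁₀(σ'_f/σ'_0) = 0.32×2.6/(1+0.86)×log₁₀(151.3/86.2)
    = 0.44731 × 0.24433 = 0.1093 m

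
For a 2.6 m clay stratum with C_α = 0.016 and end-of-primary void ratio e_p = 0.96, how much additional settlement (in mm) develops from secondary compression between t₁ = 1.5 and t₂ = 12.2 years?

Secondary compression: S_s = C_α·H/(1+e_p)·log₁₀(t₂/t₁)
S_s = 0.016×2.6/(1+0.96)×log₁₀(12.2/1.5)
    = 0.02122 × 0.9103 = 0.01932 m

S_s ≈ 19.3 mm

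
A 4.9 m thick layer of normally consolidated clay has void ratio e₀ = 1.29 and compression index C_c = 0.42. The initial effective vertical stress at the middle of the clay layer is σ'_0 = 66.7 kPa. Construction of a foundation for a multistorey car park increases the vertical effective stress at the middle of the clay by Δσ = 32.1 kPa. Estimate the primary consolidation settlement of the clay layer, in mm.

S_c ≈ 153 mm

Final effective stress: σ'_f = σ'_0 + Δσ = 66.7 + 32.1 = 98.8 kPa.
Normally consolidated clay, so the full stress increment lies on the virgin compression line:
S_c = C_c·H/(1+e₀)·log₁₀(σ'_f/σ'_0) = 0.42×4.9/(1+1.29)×log₁₀(98.8/66.7)
    = 0.89869 × 0.17063 = 0.1533 m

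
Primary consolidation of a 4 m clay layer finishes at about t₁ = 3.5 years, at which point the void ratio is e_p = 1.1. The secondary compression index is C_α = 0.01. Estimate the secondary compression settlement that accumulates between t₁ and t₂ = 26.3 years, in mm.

S_s ≈ 16.7 mm

Secondary compression: S_s = C_α·H/(1+e_p)·log₁₀(t₂/t₁)
S_s = 0.01×4/(1+1.1)×log₁₀(26.3/3.5)
    = 0.01905 × 0.8759 = 0.01668 m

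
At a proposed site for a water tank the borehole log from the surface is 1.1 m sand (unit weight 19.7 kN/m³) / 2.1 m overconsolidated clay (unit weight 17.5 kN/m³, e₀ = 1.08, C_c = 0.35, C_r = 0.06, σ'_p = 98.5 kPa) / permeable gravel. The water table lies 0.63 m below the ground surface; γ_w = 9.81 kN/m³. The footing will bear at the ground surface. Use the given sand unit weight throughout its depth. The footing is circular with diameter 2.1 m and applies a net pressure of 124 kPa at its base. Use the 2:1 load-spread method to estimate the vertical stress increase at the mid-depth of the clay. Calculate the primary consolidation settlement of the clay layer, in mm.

S_c ≈ 20.8 mm

Mid-depth of clay below the ground surface: z = 1.1 + 2.1/2 = 2.15 m.
Total vertical stress at mid-clay: σ_v = 19.7×1.1 + 17.5×1.05 = 40.045 kPa.
Pore pressure: u = 9.81×(2.15 − 0.63) = 14.911 kPa.
Initial effective stress: σ'_0 = σ_v − u = 40.045 − 14.911 = 25.134 kPa.
Stress increase at mid-clay by the 2:1 spreading method:
Δσ ≈ qD²/(D+z)² = 124×2.1²/(2.1+2.15)² = 30.275 kPa
Final effective stress: σ'_f = 25.134 + 30.275 = 55.409 kPa.
σ'_f = 55.409 ≤ σ'_p = 98.5 kPa, so the clay remains overconsolidated and only the recompression index applies:
S_c = C_r·H/(1+e₀)·log₁₀(σ'_f/σ'_0) = 0.06×2.1/2.08×log₁₀(55.409/25.134)
    = 0.060576 × 0.34332 = 0.0208 m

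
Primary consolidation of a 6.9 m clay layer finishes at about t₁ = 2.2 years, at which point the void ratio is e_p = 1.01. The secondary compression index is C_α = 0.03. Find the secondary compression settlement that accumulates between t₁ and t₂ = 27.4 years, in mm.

S_s ≈ 113 mm

Secondary compression: S_s = C_α·H/(1+e_p)·log₁₀(t₂/t₁)
S_s = 0.03×6.9/(1+1.01)×log₁₀(27.4/2.2)
    = 0.103 × 1.095 = 0.1128 m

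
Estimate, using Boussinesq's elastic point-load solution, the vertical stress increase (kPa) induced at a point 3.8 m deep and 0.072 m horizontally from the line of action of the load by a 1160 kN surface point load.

Boussinesq vertical stress below a point load on an elastic half-space:
Δσ_z = 3P/(2πz²) · [1 + (r/z)²]^(−5/2)
r/z = 0.072/3.8 = 0.018947; [1+(r/z)²]^(−5/2) = 0.9991.
Δσ_z = 3×1160/(2π×3.8²) × 0.9991 = 38.356 × 0.9991 = 38.32 kPa

Δσ_z ≈ 38.3 kPa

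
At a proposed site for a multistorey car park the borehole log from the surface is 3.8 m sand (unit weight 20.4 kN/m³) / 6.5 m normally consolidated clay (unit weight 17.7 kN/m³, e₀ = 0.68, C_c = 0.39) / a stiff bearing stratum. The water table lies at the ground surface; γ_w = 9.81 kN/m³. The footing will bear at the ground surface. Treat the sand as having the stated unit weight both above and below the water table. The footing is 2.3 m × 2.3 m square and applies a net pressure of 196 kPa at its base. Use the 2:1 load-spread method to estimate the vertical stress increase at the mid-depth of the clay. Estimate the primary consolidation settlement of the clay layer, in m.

S_c ≈ 0.108 m

Mid-depth of clay below the ground surface: z = 3.8 + 6.5/2 = 7.05 m.
Total vertical stress at mid-clay: σ_v = 20.4×3.8 + 17.7×3.25 = 135.04 kPa.
Pore pressure: u = 9.81×(7.05 − 0) = 69.16 kPa.
Initial effective stress: σ'_0 = σ_v − u = 135.04 − 69.16 = 65.88 kPa.
Stress increase at mid-clay by the 2:1 spreading method:
Δσ = qBL/((B+z)(L+z)) = 196×2.3×2.3/((2.3+7.05)(2.3+7.05)) = 11.86 kPa
Final effective stress: σ'_f = σ'_0 + Δσ = 65.88 + 11.86 = 77.74 kPa.
Normally consolidated clay, so the full stress increment lies on the virgin compression line:
S_c = C_c·H/(1+e₀)·log₁₀(σ'_f/σ'_0) = 0.39×6.5/(1+0.68)×log₁₀(77.74/65.88)
    = 1.5089 × 0.071891 = 0.1085 m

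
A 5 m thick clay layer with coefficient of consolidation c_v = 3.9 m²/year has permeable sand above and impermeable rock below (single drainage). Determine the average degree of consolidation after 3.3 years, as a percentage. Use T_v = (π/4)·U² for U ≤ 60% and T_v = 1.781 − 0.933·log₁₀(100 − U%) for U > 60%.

Drainage path length: H_d = H = 5 m (single drainage).
T_v = c_v·t/H_d² = 3.9×3.3/5² = 0.5148.
T_v = 0.5148 corresponds to the U > 60% branch:
U = 1 − 10^((1.781 − T_v)/0.933)/100 = 0.7724

U ≈ 77.2 %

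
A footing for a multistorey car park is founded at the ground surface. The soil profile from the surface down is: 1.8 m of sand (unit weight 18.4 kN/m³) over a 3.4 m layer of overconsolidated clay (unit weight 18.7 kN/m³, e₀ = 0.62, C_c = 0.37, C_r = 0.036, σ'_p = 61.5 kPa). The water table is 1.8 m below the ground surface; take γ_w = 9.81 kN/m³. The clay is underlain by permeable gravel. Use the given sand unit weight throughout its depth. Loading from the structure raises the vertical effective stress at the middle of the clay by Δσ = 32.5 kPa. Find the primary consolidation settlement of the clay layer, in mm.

Mid-depth of clay below the ground surface: z = 1.8 + 3.4/2 = 3.5 m.
Total vertical stress at mid-clay: σ_v = 18.4×1.8 + 18.7×1.7 = 64.91 kPa.
Pore pressure: u = 9.81×(3.5 − 1.8) = 16.677 kPa.
Initial effective stress: σ'_0 = σ_v − u = 64.91 − 16.677 = 48.233 kPa.
Final effective stress: σ'_f = 48.233 + 32.5 = 80.733 kPa.
σ'_f = 80.733 > σ'_p = 61.5 kPa, so the stress path crosses the preconsolidation pressure — recompression up to σ'_p, then virgin compression beyond:
S_c = H/(1+e₀)·[C_r·log₁₀(σ'_p/σ'_0) + C_c·log₁₀(σ'_f/σ'_p)]
    = 3.4/1.62 × [0.036×log₁₀(61.5/48.233) + 0.37×log₁₀(80.733/61.5)]
    = 2.0988 × [0.0037991 + 0.043725] = 0.09974 m

S_c ≈ 99.7 mm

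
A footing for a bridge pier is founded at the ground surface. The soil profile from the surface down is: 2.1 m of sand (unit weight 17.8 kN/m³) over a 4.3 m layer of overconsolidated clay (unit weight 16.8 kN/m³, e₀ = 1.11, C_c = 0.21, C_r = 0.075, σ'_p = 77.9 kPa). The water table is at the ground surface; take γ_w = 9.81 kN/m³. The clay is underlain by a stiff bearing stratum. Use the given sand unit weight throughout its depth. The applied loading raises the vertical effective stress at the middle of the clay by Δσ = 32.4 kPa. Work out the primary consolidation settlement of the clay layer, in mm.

Mid-depth of clay below the ground surface: z = 2.1 + 4.3/2 = 4.25 m.
Total vertical stress at mid-clay: σ_v = 17.8×2.1 + 16.8×2.15 = 73.5 kPa.
Pore pressure: u = 9.81×(4.25 − 0) = 41.693 kPa.
Initial effective stress: σ'_0 = σ_v − u = 73.5 − 41.693 = 31.807 kPa.
Final effective stress: σ'_f = 31.807 + 32.4 = 64.207 kPa.
σ'_f = 64.207 ≤ σ'_p = 77.9 kPa, so the clay remains overconsolidated and only the recompression index applies:
S_c = C_r·H/(1+e₀)·log₁₀(σ'_f/σ'_0) = 0.075×4.3/2.11×log₁₀(64.207/31.807)
    = 0.15284 × 0.30506 = 0.04663 m

S_c ≈ 46.6 mm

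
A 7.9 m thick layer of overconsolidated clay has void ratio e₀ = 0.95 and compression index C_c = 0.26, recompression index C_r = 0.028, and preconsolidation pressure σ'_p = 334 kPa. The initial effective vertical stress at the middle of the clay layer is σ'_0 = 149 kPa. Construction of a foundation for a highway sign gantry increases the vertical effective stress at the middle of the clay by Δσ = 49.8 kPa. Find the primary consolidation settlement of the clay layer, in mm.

S_c ≈ 14.2 mm

Final effective stress: σ'_f = 149 + 49.8 = 198.8 kPa.
σ'_f = 198.8 ≤ σ'_p = 334 kPa, so the clay remains overconsolidated and only the recompression index applies:
S_c = C_r·H/(1+e₀)·log₁₀(σ'_f/σ'_0) = 0.028×7.9/1.95×log₁₀(198.8/149)
    = 0.11344 × 0.12523 = 0.01421 m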